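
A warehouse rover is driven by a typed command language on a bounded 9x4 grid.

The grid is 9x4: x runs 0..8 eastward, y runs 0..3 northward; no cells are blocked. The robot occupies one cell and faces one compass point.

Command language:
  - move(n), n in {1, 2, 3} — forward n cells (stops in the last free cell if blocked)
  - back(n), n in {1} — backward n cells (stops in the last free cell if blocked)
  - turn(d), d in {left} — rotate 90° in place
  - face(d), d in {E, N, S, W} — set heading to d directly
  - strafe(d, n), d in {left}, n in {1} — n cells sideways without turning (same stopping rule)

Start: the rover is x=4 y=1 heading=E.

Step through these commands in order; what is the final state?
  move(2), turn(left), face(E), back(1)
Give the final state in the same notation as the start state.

x=5 y=1 heading=E

from: x=4 y=1 heading=E
[1] after move(2): x=6 y=1 heading=E
[2] after turn(left): x=6 y=1 heading=N
[3] after face(E): x=6 y=1 heading=E
[4] after back(1): x=5 y=1 heading=E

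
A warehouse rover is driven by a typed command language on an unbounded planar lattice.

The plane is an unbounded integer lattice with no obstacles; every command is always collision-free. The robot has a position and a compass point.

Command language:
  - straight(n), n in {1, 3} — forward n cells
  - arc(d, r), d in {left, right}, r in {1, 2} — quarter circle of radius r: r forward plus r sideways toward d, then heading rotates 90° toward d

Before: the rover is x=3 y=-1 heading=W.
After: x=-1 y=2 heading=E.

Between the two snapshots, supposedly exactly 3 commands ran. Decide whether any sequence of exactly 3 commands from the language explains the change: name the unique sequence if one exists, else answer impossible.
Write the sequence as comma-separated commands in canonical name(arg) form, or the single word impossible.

key: order matters: swapping straight(3) and arc(right, 1) lands elsewhere
from: x=3 y=-1 heading=W
[1] after straight(3): x=0 y=-1 heading=W
[2] after arc(right, 2): x=-2 y=1 heading=N
[3] after arc(right, 1): x=-1 y=2 heading=E
uniquely the one of 216 3-step routes that fits.

straight(3), arc(right, 2), arc(right, 1)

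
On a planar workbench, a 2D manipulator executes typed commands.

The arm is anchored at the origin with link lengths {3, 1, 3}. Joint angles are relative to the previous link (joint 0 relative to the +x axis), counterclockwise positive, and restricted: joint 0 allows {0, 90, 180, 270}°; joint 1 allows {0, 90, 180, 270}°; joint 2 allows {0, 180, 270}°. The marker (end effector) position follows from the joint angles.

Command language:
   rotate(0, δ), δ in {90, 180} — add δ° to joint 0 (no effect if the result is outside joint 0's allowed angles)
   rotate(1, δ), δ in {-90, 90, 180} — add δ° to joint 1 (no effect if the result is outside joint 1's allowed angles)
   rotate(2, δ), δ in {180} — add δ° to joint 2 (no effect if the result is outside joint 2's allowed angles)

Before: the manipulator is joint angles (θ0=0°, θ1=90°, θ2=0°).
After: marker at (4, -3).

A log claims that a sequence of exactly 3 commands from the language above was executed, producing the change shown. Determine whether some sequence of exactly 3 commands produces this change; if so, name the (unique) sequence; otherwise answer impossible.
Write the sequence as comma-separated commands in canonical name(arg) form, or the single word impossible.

start: joint angles (θ0=0°, θ1=90°, θ2=0°)
[1] after rotate(0, 90): joint angles (θ0=90°, θ1=90°, θ2=0°)
[2] after rotate(0, 90): joint angles (θ0=180°, θ1=90°, θ2=0°)
[3] after rotate(0, 90): joint angles (θ0=270°, θ1=90°, θ2=0°)
no other 3-command option fits: unique.

rotate(0, 90), rotate(0, 90), rotate(0, 90)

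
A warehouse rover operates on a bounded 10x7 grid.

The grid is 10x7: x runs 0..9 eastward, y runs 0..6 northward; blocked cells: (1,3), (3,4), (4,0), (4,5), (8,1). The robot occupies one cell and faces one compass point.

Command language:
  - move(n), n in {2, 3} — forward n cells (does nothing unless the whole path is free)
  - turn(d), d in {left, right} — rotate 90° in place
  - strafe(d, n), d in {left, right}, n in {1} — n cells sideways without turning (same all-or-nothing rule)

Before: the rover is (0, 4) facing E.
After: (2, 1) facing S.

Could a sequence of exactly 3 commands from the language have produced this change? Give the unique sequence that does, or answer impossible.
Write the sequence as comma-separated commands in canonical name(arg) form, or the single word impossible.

key: position moved to (2,1) AND the heading swung to S — translation plus rotation needed
t0: (0, 4) facing E
1. move(2) → (2, 4) facing E
2. turn(right) → (2, 4) facing S
3. move(3) → (2, 1) facing S
no rival 3-sequence matches.

move(2), turn(right), move(3)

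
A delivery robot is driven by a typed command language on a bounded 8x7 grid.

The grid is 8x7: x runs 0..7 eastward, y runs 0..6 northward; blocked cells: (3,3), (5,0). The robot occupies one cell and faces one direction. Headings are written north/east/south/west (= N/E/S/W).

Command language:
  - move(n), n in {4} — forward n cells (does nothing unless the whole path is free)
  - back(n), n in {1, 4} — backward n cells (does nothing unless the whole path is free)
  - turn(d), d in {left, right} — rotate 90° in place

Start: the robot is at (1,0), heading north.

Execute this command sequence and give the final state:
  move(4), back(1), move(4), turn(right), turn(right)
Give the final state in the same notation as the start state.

at (1,3), heading south

initial: at (1,0), heading north
step 1 (move(4)): at (1,4), heading north
step 2 (back(1)): at (1,3), heading north
step 3 (move(4)): at (1,3), heading north
step 4 (turn(right)): at (1,3), heading east
step 5 (turn(right)): at (1,3), heading south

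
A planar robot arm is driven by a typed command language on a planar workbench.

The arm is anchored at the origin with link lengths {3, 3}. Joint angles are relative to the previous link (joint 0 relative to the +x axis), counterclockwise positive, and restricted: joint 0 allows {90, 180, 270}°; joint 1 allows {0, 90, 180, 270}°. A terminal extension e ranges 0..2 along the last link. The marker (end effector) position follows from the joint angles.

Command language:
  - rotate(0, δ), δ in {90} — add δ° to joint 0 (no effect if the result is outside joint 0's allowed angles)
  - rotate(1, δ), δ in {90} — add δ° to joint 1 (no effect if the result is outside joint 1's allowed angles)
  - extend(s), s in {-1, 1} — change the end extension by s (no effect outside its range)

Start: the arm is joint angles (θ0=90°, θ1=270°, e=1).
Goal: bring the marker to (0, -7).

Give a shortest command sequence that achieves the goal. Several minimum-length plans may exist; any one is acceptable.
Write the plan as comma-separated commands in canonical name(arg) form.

initial: joint angles (θ0=90°, θ1=270°, e=1)
1. rotate(0, 90) → joint angles (θ0=180°, θ1=270°, e=1)
2. rotate(0, 90) → joint angles (θ0=270°, θ1=270°, e=1)
3. rotate(1, 90) → joint angles (θ0=270°, θ1=0°, e=1)
nothing shorter than 3 reaches the goal.

rotate(0, 90), rotate(0, 90), rotate(1, 90)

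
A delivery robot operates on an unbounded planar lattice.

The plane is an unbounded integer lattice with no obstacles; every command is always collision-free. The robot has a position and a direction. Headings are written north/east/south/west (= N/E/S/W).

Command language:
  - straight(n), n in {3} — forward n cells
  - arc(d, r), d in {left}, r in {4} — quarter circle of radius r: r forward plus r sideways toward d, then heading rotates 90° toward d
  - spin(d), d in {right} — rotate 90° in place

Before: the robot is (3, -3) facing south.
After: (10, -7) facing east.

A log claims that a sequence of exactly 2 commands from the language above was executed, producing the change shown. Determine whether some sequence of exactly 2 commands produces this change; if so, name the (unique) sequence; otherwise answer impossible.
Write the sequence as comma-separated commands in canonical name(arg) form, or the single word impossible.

key: order matters: swapping arc(left, 4) and straight(3) lands elsewhere
begin: (3, -3) facing south
1. arc(left, 4) → (7, -7) facing east
2. straight(3) → (10, -7) facing east
no other 2-command option fits: unique.

arc(left, 4), straight(3)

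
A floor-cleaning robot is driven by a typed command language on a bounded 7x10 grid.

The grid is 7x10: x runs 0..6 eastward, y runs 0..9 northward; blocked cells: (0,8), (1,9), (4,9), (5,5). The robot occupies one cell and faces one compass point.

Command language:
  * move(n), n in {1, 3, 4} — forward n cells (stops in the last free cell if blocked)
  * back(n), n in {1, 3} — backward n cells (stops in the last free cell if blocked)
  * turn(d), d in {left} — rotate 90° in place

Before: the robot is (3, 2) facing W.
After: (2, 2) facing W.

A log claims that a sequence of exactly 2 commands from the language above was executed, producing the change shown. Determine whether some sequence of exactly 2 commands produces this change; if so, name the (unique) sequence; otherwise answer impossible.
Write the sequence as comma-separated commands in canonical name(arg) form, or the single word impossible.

key: heading stays W — no command in the sequence turns
from: (3, 2) facing W
t=1 back(3) ⇒ (6, 2) facing W
t=2 move(4) ⇒ (2, 2) facing W
all 36 alternatives checked — unique.

back(3), move(4)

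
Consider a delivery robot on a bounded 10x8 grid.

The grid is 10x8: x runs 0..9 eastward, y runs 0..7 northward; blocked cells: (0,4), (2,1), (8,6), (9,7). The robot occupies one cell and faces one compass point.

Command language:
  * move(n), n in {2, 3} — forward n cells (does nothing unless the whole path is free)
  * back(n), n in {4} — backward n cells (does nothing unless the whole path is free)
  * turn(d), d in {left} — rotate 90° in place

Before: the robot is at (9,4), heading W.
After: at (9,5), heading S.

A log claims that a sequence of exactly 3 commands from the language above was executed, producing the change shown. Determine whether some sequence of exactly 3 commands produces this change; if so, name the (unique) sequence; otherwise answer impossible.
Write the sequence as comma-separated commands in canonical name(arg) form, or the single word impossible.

turn(left), move(3), back(4)

key: position moved to (9,5) AND the heading swung to S — translation plus rotation needed
from: at (9,4), heading W
step 1 (turn(left)): at (9,4), heading S
step 2 (move(3)): at (9,1), heading S
step 3 (back(4)): at (9,5), heading S
uniquely the one of 64 3-step routes that fits.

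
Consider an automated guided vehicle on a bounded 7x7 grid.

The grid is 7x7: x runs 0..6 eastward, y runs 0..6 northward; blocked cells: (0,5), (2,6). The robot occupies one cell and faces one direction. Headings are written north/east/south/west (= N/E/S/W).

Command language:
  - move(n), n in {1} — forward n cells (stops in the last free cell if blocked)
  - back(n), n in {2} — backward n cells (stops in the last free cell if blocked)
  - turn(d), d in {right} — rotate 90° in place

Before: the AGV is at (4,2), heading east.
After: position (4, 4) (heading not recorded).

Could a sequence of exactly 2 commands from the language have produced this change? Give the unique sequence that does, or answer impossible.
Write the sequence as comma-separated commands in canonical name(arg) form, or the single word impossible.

key: running back(2) before turn(right) would end elsewhere — order is forced
t0: at (4,2), heading east
t=1 turn(right) ⇒ at (4,2), heading south
t=2 back(2) ⇒ at (4,4), heading south
no rival 2-sequence matches.

turn(right), back(2)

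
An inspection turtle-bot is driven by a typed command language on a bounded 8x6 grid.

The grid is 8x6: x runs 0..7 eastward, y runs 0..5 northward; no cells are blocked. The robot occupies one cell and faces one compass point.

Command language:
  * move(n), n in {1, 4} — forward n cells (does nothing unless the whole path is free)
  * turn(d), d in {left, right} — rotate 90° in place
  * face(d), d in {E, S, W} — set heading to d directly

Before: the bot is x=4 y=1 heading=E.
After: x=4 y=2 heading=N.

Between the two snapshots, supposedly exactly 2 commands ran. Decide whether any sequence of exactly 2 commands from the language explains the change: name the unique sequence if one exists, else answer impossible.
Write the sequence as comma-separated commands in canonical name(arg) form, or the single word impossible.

key: order matters: swapping turn(left) and move(1) lands elsewhere
begin: x=4 y=1 heading=E
t=1 turn(left) ⇒ x=4 y=1 heading=N
t=2 move(1) ⇒ x=4 y=2 heading=N
uniquely the one of 49 2-step routes that fits.

turn(left), move(1)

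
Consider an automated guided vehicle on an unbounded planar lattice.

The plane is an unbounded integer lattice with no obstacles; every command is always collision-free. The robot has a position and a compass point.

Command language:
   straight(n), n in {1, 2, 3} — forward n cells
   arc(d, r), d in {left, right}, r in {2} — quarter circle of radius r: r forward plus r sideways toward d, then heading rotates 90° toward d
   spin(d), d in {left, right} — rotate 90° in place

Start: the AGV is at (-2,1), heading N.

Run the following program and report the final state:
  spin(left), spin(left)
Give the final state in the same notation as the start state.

start: at (-2,1), heading N
t=1 spin(left) ⇒ at (-2,1), heading W
t=2 spin(left) ⇒ at (-2,1), heading S

at (-2,1), heading S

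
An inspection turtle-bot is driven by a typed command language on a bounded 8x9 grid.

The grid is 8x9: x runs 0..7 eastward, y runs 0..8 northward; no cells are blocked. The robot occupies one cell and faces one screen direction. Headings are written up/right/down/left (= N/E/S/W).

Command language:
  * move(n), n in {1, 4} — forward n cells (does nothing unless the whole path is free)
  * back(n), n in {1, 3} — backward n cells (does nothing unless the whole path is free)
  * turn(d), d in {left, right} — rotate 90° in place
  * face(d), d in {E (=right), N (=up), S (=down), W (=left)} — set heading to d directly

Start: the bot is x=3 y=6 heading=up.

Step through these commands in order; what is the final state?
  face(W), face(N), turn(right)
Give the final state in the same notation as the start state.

x=3 y=6 heading=right

start: x=3 y=6 heading=up
1. face(W) → x=3 y=6 heading=left
2. face(N) → x=3 y=6 heading=up
3. turn(right) → x=3 y=6 heading=right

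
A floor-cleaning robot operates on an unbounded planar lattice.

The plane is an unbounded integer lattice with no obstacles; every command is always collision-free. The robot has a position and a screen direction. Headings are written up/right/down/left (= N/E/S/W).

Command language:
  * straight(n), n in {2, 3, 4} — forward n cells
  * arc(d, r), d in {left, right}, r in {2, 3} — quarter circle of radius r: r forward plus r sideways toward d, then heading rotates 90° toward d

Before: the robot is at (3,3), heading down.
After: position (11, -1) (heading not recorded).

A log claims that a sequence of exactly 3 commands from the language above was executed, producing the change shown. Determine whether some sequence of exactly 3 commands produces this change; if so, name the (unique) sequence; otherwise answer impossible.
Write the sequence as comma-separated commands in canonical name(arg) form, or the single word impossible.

key: running arc(right, 2) before arc(left, 2) would end elsewhere — order is forced
t0: at (3,3), heading down
step 1 (arc(left, 2)): at (5,1), heading right
step 2 (straight(4)): at (9,1), heading right
step 3 (arc(right, 2)): at (11,-1), heading down
all 343 alternatives checked — unique.

arc(left, 2), straight(4), arc(right, 2)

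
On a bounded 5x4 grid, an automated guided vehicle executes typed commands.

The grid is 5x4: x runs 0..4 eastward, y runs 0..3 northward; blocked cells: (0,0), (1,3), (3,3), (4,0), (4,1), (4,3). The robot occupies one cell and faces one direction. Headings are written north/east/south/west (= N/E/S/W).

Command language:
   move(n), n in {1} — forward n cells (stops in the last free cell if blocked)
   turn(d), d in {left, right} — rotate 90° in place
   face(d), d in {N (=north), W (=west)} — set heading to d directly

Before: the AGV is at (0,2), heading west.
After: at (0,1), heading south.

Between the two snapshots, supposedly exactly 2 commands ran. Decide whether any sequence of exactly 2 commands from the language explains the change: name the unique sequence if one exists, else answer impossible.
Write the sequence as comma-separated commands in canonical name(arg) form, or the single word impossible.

turn(left), move(1)

key: position moved to (0,1) AND the heading swung to S — translation plus rotation needed
from: at (0,2), heading west
1. turn(left) → at (0,2), heading south
2. move(1) → at (0,1), heading south
no rival 2-sequence matches.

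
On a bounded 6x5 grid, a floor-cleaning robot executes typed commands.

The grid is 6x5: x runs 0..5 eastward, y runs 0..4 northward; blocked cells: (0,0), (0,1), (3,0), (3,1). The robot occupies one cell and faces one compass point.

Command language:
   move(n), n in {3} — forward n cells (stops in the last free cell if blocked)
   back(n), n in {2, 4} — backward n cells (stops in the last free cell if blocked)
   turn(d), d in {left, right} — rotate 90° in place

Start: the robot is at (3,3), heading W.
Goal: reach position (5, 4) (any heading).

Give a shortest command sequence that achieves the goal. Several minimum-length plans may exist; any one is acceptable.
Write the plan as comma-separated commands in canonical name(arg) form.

initial: at (3,3), heading W
step 1 (back(2)): at (5,3), heading W
step 2 (turn(right)): at (5,3), heading N
step 3 (move(3)): at (5,4), heading N
no 2-step plan works, so 3 is optimal.

back(2), turn(right), move(3)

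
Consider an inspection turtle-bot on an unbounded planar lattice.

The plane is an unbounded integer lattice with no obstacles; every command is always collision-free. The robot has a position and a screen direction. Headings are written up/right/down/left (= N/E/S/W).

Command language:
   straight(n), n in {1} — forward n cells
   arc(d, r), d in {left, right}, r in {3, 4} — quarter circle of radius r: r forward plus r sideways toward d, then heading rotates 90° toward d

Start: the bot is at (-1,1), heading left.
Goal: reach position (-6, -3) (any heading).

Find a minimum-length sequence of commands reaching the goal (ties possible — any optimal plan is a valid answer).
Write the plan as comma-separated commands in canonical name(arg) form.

straight(1), arc(left, 4)

from: at (-1,1), heading left
t=1 straight(1) ⇒ at (-2,1), heading left
t=2 arc(left, 4) ⇒ at (-6,-3), heading down
nothing shorter than 2 reaches the goal.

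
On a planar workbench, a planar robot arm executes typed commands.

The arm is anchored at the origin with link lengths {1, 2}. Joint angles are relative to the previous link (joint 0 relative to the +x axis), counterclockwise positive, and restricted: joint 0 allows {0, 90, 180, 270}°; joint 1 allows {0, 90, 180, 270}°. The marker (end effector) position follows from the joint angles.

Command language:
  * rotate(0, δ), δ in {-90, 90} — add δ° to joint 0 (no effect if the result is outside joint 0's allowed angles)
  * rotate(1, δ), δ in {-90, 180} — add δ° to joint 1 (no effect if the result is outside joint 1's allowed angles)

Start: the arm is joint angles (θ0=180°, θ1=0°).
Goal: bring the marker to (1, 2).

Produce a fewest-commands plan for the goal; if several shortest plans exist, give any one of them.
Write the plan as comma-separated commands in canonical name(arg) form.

from: joint angles (θ0=180°, θ1=0°)
t=1 rotate(1, -90) ⇒ joint angles (θ0=180°, θ1=270°)
t=2 rotate(1, 180) ⇒ joint angles (θ0=180°, θ1=90°)
t=3 rotate(0, -90) ⇒ joint angles (θ0=90°, θ1=90°)
t=4 rotate(0, -90) ⇒ joint angles (θ0=0°, θ1=90°)
minimal: 4 command(s), checked below 4.

rotate(1, -90), rotate(1, 180), rotate(0, -90), rotate(0, -90)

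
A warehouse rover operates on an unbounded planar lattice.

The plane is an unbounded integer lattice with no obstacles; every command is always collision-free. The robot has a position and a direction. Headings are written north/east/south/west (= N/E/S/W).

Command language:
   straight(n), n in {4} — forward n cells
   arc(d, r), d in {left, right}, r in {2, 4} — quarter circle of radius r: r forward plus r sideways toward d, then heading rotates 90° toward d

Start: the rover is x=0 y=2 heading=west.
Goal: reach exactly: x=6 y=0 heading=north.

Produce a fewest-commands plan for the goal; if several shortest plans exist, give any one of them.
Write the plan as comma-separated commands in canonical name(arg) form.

initial: x=0 y=2 heading=west
1. arc(left, 2) → x=-2 y=0 heading=south
2. arc(left, 4) → x=2 y=-4 heading=east
3. arc(left, 4) → x=6 y=0 heading=north
no 2-step plan works, so 3 is optimal.

arc(left, 2), arc(left, 4), arc(left, 4)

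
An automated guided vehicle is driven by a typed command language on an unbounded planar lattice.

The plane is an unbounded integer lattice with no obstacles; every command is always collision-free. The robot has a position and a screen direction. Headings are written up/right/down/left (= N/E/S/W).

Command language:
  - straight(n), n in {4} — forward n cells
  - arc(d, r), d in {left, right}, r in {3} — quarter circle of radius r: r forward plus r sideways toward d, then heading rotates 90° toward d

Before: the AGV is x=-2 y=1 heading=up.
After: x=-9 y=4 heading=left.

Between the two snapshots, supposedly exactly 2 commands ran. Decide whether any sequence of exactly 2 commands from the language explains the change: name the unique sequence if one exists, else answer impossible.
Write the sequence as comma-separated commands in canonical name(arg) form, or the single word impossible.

arc(left, 3), straight(4)

key: order matters: swapping arc(left, 3) and straight(4) lands elsewhere
begin: x=-2 y=1 heading=up
t=1 arc(left, 3) ⇒ x=-5 y=4 heading=left
t=2 straight(4) ⇒ x=-9 y=4 heading=left
all 9 alternatives checked — unique.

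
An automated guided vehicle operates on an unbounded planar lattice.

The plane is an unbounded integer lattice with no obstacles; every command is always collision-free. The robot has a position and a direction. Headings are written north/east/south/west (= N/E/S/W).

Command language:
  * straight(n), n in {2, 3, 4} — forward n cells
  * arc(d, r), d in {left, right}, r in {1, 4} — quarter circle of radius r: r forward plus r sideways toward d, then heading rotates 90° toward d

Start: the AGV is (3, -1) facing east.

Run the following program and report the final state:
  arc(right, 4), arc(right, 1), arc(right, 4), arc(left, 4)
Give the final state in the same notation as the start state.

(-2, 2) facing west

t0: (3, -1) facing east
step 1 (arc(right, 4)): (7, -5) facing south
step 2 (arc(right, 1)): (6, -6) facing west
step 3 (arc(right, 4)): (2, -2) facing north
step 4 (arc(left, 4)): (-2, 2) facing west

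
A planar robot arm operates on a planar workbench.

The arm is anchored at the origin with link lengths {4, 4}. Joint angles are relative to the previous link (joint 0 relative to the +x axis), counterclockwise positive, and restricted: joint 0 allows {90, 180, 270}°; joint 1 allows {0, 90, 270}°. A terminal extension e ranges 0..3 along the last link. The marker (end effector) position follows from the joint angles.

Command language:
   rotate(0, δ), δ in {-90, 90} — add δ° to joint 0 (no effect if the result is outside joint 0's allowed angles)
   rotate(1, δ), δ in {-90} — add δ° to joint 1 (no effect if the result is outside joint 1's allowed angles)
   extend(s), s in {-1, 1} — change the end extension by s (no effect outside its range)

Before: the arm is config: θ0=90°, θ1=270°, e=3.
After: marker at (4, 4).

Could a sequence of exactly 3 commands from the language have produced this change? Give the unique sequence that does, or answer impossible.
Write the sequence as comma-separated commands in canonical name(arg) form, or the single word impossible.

extend(-1), extend(-1), extend(-1)

initial: config: θ0=90°, θ1=270°, e=3
1. extend(-1) → config: θ0=90°, θ1=270°, e=2
2. extend(-1) → config: θ0=90°, θ1=270°, e=1
3. extend(-1) → config: θ0=90°, θ1=270°, e=0
all 125 alternatives checked — unique.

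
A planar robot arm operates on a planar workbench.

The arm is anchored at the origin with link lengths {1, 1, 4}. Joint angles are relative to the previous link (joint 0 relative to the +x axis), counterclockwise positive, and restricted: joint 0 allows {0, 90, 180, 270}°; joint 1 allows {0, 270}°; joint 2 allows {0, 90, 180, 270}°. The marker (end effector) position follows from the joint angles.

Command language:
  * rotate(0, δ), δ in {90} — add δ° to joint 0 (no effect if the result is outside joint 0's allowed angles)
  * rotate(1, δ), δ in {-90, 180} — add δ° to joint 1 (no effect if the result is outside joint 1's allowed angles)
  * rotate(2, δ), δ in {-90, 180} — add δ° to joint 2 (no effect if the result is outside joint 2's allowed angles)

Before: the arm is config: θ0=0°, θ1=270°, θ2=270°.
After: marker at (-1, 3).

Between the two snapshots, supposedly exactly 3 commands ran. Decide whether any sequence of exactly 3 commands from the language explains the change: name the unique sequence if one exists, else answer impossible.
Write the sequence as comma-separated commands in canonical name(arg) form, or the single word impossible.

begin: config: θ0=0°, θ1=270°, θ2=270°
t=1 rotate(0, 90) ⇒ config: θ0=90°, θ1=270°, θ2=270°
t=2 rotate(0, 90) ⇒ config: θ0=180°, θ1=270°, θ2=270°
t=3 rotate(0, 90) ⇒ config: θ0=270°, θ1=270°, θ2=270°
no other 3-command option fits: unique.

rotate(0, 90), rotate(0, 90), rotate(0, 90)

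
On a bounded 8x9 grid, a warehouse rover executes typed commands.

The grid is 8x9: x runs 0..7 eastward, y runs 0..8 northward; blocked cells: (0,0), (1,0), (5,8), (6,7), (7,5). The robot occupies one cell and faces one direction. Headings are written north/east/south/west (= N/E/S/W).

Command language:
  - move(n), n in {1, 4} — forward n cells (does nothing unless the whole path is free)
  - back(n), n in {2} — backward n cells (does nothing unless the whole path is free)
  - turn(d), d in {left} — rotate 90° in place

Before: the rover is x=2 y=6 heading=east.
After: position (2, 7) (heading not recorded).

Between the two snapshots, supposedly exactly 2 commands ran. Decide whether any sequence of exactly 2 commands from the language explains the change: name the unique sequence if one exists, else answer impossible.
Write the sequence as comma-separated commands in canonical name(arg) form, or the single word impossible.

turn(left), move(1)

key: running move(1) before turn(left) would end elsewhere — order is forced
t0: x=2 y=6 heading=east
step 1 (turn(left)): x=2 y=6 heading=north
step 2 (move(1)): x=2 y=7 heading=north
no rival 2-sequence matches.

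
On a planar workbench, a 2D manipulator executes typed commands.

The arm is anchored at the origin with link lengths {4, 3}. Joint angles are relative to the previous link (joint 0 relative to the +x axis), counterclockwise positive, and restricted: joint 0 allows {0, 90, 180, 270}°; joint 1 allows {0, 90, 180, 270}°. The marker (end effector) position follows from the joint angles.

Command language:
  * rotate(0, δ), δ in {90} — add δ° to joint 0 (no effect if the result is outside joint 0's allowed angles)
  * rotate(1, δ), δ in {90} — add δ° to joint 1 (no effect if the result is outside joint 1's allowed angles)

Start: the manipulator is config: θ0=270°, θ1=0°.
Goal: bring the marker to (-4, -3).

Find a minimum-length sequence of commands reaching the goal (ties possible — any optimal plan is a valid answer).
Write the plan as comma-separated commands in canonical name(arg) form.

rotate(1, 90), rotate(0, 90), rotate(0, 90), rotate(0, 90)

begin: config: θ0=270°, θ1=0°
step 1 (rotate(1, 90)): config: θ0=270°, θ1=90°
step 2 (rotate(0, 90)): config: θ0=0°, θ1=90°
step 3 (rotate(0, 90)): config: θ0=90°, θ1=90°
step 4 (rotate(0, 90)): config: θ0=180°, θ1=90°
shorter routes all fall short; 4 is best.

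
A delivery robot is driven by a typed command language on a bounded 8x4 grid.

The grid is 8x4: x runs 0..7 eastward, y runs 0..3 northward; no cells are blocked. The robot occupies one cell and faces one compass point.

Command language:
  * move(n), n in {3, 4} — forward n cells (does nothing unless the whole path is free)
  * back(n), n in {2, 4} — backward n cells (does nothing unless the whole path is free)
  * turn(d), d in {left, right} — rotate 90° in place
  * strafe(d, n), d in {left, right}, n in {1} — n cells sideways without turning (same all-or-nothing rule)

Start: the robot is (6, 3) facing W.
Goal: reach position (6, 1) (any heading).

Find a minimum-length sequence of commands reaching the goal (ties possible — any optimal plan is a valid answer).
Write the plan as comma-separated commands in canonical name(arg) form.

strafe(left, 1), strafe(left, 1)

begin: (6, 3) facing W
t=1 strafe(left, 1) ⇒ (6, 2) facing W
t=2 strafe(left, 1) ⇒ (6, 1) facing W
minimal: 2 command(s), checked below 2.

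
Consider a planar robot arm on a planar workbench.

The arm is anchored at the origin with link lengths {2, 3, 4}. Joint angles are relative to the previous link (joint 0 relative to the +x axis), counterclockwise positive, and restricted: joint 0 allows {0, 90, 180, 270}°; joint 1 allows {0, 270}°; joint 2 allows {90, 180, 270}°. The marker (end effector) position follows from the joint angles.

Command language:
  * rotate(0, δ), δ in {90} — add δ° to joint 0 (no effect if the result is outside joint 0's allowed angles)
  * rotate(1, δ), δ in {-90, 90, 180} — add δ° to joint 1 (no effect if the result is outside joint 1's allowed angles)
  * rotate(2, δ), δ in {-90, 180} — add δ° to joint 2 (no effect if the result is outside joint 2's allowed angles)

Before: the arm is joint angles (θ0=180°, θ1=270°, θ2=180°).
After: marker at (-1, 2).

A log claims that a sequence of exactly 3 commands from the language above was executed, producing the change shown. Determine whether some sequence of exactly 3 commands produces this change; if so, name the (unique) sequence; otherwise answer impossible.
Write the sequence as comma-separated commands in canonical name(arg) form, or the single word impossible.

start: joint angles (θ0=180°, θ1=270°, θ2=180°)
[1] after rotate(0, 90): joint angles (θ0=270°, θ1=270°, θ2=180°)
[2] after rotate(0, 90): joint angles (θ0=0°, θ1=270°, θ2=180°)
[3] after rotate(0, 90): joint angles (θ0=90°, θ1=270°, θ2=180°)
no other 3-command option fits: unique.

rotate(0, 90), rotate(0, 90), rotate(0, 90)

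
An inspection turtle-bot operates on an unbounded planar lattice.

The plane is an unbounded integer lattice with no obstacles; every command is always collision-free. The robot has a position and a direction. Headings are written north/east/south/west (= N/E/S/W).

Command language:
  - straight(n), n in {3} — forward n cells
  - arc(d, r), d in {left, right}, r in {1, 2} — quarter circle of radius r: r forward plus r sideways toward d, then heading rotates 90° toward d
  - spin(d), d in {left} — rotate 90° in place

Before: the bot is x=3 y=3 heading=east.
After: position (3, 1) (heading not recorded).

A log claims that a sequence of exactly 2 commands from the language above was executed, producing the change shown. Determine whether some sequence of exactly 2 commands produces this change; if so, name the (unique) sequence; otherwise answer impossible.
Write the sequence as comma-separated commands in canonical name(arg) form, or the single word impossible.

initial: x=3 y=3 heading=east
[1] after arc(right, 1): x=4 y=2 heading=south
[2] after arc(right, 1): x=3 y=1 heading=west
uniquely the one of 36 2-step routes that fits.

arc(right, 1), arc(right, 1)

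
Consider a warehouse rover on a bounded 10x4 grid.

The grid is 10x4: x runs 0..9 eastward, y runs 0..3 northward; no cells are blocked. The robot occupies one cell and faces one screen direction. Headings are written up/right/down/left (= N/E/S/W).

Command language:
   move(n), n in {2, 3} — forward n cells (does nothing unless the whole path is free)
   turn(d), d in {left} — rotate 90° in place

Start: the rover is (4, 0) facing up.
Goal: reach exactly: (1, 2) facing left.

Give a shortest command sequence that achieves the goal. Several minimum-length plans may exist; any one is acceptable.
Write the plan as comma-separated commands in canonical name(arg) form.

move(2), turn(left), move(3)

from: (4, 0) facing up
t=1 move(2) ⇒ (4, 2) facing up
t=2 turn(left) ⇒ (4, 2) facing left
t=3 move(3) ⇒ (1, 2) facing left
minimal: 3 command(s), checked below 3.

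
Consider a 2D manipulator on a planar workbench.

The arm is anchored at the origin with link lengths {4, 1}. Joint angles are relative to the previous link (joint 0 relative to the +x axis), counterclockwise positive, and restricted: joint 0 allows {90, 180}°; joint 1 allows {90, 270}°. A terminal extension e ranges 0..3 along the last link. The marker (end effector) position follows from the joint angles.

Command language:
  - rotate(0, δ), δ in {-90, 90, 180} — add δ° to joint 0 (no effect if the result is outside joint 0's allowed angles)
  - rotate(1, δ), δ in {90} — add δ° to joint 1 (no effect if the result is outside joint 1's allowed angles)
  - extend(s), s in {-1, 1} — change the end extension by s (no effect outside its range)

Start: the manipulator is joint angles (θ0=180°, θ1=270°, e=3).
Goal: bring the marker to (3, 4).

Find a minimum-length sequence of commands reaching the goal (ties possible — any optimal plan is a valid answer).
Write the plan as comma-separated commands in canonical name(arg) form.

from: joint angles (θ0=180°, θ1=270°, e=3)
1. extend(-1) → joint angles (θ0=180°, θ1=270°, e=2)
2. rotate(0, -90) → joint angles (θ0=90°, θ1=270°, e=2)
shorter routes all fall short; 2 is best.

extend(-1), rotate(0, -90)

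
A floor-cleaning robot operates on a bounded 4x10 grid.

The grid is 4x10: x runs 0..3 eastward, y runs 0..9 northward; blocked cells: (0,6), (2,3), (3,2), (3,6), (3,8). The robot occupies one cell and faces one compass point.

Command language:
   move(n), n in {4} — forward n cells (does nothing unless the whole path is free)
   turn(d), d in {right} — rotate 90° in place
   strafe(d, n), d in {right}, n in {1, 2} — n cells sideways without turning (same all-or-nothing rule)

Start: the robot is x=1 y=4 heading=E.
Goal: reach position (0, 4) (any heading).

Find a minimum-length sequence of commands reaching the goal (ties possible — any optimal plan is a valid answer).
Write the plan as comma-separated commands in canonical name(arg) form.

turn(right), strafe(right, 1)

from: x=1 y=4 heading=E
t=1 turn(right) ⇒ x=1 y=4 heading=S
t=2 strafe(right, 1) ⇒ x=0 y=4 heading=S
nothing shorter than 2 reaches the goal.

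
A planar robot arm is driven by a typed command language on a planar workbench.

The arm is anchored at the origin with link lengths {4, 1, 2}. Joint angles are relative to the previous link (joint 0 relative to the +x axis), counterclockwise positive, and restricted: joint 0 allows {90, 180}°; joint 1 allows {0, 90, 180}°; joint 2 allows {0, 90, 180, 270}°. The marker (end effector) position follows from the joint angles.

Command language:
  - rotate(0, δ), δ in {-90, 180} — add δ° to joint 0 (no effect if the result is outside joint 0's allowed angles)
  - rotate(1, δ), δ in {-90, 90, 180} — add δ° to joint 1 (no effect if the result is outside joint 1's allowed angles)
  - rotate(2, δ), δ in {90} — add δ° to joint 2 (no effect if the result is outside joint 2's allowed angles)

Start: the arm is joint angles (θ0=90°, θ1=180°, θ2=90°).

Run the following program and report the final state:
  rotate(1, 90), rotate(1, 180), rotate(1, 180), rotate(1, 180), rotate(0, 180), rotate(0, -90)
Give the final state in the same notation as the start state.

initial: joint angles (θ0=90°, θ1=180°, θ2=90°)
1. rotate(1, 90) → joint angles (θ0=90°, θ1=180°, θ2=90°)
2. rotate(1, 180) → joint angles (θ0=90°, θ1=0°, θ2=90°)
3. rotate(1, 180) → joint angles (θ0=90°, θ1=180°, θ2=90°)
4. rotate(1, 180) → joint angles (θ0=90°, θ1=0°, θ2=90°)
5. rotate(0, 180) → joint angles (θ0=90°, θ1=0°, θ2=90°)
6. rotate(0, -90) → joint angles (θ0=90°, θ1=0°, θ2=90°)

joint angles (θ0=90°, θ1=0°, θ2=90°)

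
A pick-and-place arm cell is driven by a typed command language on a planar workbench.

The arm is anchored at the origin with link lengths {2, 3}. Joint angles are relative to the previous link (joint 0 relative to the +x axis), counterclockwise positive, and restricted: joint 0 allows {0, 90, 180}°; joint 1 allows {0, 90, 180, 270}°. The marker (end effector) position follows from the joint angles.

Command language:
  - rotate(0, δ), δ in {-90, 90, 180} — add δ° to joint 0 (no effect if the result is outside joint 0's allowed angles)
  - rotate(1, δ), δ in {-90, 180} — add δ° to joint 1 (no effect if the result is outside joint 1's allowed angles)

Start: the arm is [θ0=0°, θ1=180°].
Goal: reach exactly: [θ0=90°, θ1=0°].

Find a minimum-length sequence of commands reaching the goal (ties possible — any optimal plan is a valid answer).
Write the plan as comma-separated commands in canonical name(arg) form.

rotate(0, 90), rotate(1, 180)

start: [θ0=0°, θ1=180°]
step 1 (rotate(0, 90)): [θ0=90°, θ1=180°]
step 2 (rotate(1, 180)): [θ0=90°, θ1=0°]
shorter routes all fall short; 2 is best.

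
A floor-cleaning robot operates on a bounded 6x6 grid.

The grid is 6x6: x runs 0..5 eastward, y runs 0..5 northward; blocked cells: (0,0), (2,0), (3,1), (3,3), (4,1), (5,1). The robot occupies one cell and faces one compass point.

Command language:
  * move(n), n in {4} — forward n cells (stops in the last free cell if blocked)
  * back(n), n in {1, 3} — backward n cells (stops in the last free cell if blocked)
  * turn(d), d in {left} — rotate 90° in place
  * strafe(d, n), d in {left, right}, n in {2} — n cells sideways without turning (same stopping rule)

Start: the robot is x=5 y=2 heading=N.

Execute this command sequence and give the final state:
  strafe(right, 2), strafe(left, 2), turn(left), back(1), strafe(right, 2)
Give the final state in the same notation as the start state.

initial: x=5 y=2 heading=N
step 1 (strafe(right, 2)): x=5 y=2 heading=N
step 2 (strafe(left, 2)): x=3 y=2 heading=N
step 3 (turn(left)): x=3 y=2 heading=W
step 4 (back(1)): x=4 y=2 heading=W
step 5 (strafe(right, 2)): x=4 y=4 heading=W

x=4 y=4 heading=W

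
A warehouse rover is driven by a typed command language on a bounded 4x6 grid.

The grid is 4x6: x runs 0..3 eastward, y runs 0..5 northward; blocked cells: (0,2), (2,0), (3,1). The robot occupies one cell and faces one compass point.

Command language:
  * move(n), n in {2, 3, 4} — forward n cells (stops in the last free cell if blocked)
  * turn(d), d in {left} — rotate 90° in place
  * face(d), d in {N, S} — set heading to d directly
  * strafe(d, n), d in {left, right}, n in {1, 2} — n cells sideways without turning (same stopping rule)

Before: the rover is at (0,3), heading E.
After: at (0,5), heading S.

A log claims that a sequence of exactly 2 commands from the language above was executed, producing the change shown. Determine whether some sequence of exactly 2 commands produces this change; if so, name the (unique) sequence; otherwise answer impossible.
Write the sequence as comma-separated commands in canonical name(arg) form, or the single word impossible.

key: running face(S) before strafe(left, 2) would end elsewhere — order is forced
begin: at (0,3), heading E
[1] after strafe(left, 2): at (0,5), heading E
[2] after face(S): at (0,5), heading S
uniquely the one of 100 2-step routes that fits.

strafe(left, 2), face(S)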